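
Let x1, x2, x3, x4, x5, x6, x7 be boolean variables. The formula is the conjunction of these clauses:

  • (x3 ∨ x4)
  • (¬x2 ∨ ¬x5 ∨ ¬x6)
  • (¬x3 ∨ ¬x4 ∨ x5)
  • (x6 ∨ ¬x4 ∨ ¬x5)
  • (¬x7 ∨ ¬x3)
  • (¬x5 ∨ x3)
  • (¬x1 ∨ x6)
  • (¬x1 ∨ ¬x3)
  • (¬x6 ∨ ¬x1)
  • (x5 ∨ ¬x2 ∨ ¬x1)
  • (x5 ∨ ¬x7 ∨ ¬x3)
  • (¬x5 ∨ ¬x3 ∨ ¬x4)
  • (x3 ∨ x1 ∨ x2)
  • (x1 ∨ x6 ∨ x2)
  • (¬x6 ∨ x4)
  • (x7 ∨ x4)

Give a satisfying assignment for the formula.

x1=F, x2=T, x3=F, x4=T, x5=F, x6=T, x7=F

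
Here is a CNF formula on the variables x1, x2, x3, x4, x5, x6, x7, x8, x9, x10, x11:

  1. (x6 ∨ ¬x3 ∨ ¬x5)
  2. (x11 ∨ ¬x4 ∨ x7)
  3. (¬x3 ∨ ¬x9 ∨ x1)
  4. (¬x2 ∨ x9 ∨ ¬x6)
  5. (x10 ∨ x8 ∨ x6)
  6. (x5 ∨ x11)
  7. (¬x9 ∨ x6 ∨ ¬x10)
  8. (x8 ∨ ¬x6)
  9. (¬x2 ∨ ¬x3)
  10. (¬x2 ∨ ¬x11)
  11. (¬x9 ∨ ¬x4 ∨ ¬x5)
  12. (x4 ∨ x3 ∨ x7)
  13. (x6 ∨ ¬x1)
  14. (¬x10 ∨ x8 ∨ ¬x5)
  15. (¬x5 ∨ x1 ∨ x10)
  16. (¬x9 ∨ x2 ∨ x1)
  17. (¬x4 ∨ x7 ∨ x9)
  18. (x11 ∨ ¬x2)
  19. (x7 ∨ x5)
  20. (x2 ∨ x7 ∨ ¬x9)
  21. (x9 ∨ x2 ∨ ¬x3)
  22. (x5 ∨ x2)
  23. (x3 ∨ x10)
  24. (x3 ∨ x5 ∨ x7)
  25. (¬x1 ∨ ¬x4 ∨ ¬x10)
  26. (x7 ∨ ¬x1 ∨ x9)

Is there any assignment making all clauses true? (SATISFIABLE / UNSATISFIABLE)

SATISFIABLE

x7 occurs only positively in the remaining clauses — set x7 = True.
Pure literal: x8 appears only positively; assign x8 = True.
Try x1 = False.
Try x2 = False.
  then x9 is forced to False.
  then x3 is forced to False.
  then x5 is forced to True.
  then x10 is forced to True.
x4, x6, x11 are now unconstrained; take x4 = True, x6 = False, x11 = True.
So x1=0, x2=0, x3=0, x4=1, x5=1, x6=0, x7=1, x8=1, x9=0, x10=1, x11=1 is a satisfying assignment.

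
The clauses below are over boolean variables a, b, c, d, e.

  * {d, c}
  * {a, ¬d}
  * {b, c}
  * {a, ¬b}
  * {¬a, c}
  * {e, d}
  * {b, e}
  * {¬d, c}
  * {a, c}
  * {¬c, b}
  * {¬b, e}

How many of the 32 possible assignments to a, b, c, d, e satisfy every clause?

Satisfying assignments:
  a=1 b=1 c=1 d=0 e=1
  a=1 b=1 c=1 d=1 e=1
Count: 2.

2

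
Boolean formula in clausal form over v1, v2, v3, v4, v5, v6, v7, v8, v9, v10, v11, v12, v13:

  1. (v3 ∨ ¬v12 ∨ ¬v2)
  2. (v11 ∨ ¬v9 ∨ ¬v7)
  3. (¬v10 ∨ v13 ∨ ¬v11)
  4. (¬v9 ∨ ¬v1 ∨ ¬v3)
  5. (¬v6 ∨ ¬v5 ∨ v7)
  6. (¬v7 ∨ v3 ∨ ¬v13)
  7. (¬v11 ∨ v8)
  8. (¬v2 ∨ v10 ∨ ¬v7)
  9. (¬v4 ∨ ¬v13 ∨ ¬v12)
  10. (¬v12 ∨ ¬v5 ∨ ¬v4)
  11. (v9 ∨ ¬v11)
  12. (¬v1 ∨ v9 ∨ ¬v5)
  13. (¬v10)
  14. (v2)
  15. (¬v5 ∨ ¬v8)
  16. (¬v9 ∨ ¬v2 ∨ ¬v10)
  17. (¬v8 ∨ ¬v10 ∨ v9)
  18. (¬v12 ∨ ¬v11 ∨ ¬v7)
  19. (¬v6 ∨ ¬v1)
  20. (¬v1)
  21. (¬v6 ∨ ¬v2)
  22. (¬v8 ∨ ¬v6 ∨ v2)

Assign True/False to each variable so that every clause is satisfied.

(¬v10) is a unit clause, so v10 = False.
Unit propagation: (v2) forces v2 = True.
Unit propagation: (¬v7) forces v7 = False.
Unit propagation: (¬v1) forces v1 = False.
Unit propagation: (¬v6) forces v6 = False.
Pure literal: v5 appears only negated; assign v5 = False.
v9 occurs only positively in the remaining clauses — set v9 = True.
Try v3 = False.
  then v12 is forced to False.
Try v8 = True.
v4, v11, v13 are now unconstrained; take v4 = True, v11 = True, v13 = True.
Every clause has at least one true literal under this assignment.

v1=F, v2=T, v3=F, v4=T, v5=F, v6=F, v7=F, v8=T, v9=T, v10=F, v11=T, v12=F, v13=T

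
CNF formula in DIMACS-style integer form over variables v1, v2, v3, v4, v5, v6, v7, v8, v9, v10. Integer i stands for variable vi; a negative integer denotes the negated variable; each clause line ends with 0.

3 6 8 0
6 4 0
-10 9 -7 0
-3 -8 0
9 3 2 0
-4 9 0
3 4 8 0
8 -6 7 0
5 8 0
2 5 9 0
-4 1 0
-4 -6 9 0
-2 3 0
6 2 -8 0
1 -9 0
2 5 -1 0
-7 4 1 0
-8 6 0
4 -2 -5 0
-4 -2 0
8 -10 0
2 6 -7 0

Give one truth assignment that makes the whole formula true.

v10 occurs only negated in the remaining clauses — set v10 = False.
Set v1 = True and propagate.
The remaining clauses are satisfied by v2 = False, v3 = False, v4 = False, v5 = True, v6 = True, v7 = True, v8 = True, v9 = True.

v1=True, v2=False, v3=False, v4=False, v5=True, v6=True, v7=True, v8=True, v9=True, v10=False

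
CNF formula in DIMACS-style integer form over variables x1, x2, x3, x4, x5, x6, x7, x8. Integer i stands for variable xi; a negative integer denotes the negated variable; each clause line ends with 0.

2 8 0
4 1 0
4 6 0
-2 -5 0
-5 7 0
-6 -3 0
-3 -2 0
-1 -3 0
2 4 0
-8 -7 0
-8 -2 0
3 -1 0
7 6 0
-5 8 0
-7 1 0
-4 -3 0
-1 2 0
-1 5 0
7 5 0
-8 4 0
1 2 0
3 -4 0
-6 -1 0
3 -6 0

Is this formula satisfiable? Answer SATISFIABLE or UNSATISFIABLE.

x1 = True:
  propagation gives x3=False; an empty clause results — contradiction.
x1 = False:
  propagation gives x4=True, x7=False, x5=False; an empty clause results — contradiction.
Every branch closes, so no satisfying assignment exists.

UNSATISFIABLE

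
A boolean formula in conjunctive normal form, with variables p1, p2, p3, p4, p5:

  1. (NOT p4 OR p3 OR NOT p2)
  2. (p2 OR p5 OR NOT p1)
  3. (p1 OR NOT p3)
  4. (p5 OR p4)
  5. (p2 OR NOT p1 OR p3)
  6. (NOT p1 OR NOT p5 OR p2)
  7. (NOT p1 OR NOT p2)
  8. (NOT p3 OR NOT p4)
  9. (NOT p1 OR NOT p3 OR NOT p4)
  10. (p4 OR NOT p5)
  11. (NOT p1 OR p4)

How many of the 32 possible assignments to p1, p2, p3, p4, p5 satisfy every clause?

2

The models are:
  p1=F p2=F p3=F p4=T p5=F
  p1=F p2=F p3=F p4=T p5=T
That's 2 in total.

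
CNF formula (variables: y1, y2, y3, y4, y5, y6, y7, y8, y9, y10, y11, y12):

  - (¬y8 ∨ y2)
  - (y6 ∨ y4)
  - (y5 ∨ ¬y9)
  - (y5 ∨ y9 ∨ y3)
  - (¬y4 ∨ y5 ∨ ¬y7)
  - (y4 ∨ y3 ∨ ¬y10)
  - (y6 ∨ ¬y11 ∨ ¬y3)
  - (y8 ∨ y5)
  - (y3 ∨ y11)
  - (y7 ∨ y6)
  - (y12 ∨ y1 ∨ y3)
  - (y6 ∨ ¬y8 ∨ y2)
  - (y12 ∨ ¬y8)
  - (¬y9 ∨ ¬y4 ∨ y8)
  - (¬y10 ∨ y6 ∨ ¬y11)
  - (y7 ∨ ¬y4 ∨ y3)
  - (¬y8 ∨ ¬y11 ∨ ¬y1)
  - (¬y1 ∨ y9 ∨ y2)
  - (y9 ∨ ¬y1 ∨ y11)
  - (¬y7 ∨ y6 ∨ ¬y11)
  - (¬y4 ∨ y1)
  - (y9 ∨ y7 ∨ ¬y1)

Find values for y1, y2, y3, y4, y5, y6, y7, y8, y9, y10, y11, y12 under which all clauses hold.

y2 occurs only positively in the remaining clauses — set y2 = True.
y5 occurs only positively in the remaining clauses — set y5 = True.
Try y1 = True.
Set y3 = True and propagate.
Set y4 = False and propagate.
  then y6 is forced to True.
For the remaining variables, y7 = True, y8 = False, y9 = True, y10 = False, y11 = True, y12 = False works.

y1 = True  y2 = True  y3 = True  y4 = False  y5 = True  y6 = True  y7 = True  y8 = False  y9 = True  y10 = False  y11 = True  y12 = False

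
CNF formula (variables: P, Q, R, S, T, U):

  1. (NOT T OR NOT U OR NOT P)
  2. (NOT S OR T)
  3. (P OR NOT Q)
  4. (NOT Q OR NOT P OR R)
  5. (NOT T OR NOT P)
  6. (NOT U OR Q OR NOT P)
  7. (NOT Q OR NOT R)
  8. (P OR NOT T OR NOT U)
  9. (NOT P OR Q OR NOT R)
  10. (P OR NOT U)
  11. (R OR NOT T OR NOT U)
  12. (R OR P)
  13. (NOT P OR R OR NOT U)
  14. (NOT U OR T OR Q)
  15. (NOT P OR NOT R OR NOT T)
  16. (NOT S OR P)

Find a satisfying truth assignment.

P = F  Q = F  R = T  S = F  T = T  U = F

Check each clause:
  1. (NOT P OR NOT T OR NOT U) — NOT U is true.
  2. (NOT S OR T) — NOT S is true.
  3. (P OR NOT Q) — NOT Q is true.
  4. (R OR NOT P OR NOT Q) — R is true.
  5. (NOT P OR NOT T) — NOT P is true.
  6. (Q OR NOT U OR NOT P) — NOT U is true.
  7. (NOT Q OR NOT R) — NOT Q is true.
  8. (NOT U OR NOT T OR P) — NOT U is true.
  9. (Q OR NOT P OR NOT R) — NOT P is true.
  10. (NOT U OR P) — NOT U is true.
  11. (NOT T OR R OR NOT U) — R is true.
  12. (R OR P) — R is true.
  13. (NOT P OR R OR NOT U) — NOT U is true.
  14. (T OR Q OR NOT U) — NOT U is true.
  15. (NOT T OR NOT R OR NOT P) — NOT P is true.
  16. (NOT S OR P) — NOT S is true.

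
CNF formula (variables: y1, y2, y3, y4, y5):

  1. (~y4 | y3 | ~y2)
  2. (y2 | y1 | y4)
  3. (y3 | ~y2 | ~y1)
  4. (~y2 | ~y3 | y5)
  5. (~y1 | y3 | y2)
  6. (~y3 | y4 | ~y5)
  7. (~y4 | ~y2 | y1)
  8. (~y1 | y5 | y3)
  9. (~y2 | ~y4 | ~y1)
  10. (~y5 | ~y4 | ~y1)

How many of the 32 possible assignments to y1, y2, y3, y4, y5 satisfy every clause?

The models are:
  y1=F y2=F y3=F y4=T y5=F
  y1=F y2=F y3=F y4=T y5=T
  y1=F y2=F y3=T y4=T y5=F
  y1=F y2=F y3=T y4=T y5=T
  y1=F y2=T y3=F y4=F y5=F
  y1=F y2=T y3=F y4=F y5=T
  y1=T y2=F y3=T y4=F y5=F
  y1=T y2=F y3=T y4=T y5=F
That's 8 in total.

8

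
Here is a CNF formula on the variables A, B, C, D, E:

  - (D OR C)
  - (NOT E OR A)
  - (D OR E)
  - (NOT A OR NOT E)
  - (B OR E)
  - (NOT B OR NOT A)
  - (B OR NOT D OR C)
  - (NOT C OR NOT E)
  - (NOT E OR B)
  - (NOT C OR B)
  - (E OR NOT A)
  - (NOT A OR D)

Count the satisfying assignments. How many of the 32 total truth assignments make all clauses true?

2

Satisfying assignments:
  A=0 B=1 C=0 D=1 E=0
  A=0 B=1 C=1 D=1 E=0
Count: 2.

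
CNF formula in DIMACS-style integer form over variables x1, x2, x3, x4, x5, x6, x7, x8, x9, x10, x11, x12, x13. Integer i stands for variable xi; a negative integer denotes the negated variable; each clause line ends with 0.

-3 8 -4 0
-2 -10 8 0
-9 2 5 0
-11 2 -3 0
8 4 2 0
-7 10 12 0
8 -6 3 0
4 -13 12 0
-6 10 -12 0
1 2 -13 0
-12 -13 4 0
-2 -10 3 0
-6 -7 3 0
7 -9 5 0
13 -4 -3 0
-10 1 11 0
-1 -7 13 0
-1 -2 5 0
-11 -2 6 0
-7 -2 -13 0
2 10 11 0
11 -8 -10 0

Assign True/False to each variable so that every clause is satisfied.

x1=False  x2=False  x3=False  x4=True  x5=False  x6=False  x7=False  x8=True  x9=False  x10=True  x11=True  x12=True  x13=False

x9 occurs only negated in the remaining clauses — set x9 = False.
Set x1 = False and propagate.
For the remaining variables, x2 = False, x3 = False, x4 = True, x5 = False, x6 = False, x7 = False, x8 = True, x10 = True, x11 = True, x12 = True, x13 = False works.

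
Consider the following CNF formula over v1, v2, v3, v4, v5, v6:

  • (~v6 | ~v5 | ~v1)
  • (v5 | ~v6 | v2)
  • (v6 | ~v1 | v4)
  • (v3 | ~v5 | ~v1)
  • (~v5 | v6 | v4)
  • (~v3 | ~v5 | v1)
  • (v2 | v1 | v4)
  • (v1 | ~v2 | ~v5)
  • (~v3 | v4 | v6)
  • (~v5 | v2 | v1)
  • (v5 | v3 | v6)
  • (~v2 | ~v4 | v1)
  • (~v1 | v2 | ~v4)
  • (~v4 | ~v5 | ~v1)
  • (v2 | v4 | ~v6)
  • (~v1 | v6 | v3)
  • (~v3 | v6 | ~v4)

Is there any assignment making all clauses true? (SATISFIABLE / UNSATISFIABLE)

SATISFIABLE

Branch on v1: take v1 = True.
The remaining clauses are satisfied by v2 = True, v3 = True, v4 = False, v5 = False, v6 = True.
Every clause has at least one true literal under this assignment.
So v1 = 1, v2 = 1, v3 = 1, v4 = 0, v5 = 0, v6 = 1 is a satisfying assignment.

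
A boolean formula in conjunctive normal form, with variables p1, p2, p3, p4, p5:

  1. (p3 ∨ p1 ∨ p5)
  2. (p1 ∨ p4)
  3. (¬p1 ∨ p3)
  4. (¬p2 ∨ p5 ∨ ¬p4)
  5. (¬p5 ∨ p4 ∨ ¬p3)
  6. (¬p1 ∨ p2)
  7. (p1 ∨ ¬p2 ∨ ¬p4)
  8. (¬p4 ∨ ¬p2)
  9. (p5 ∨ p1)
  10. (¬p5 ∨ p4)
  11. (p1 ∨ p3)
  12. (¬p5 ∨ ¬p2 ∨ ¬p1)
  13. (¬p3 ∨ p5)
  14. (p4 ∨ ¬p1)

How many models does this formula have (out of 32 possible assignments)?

1

Satisfying assignments:
  p1=F p2=F p3=T p4=T p5=T
Count: 1.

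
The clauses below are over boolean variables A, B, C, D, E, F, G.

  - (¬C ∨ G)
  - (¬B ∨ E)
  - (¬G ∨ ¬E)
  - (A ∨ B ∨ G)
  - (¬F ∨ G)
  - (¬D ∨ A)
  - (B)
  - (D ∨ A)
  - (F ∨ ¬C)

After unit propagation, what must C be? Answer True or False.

(B) is a unit clause: B = True.
In (E ∨ ¬B), ¬B is now false; E must hold, so E = True.
(¬E ∨ ¬G) with E = True leaves only ¬G, so G = False.
(¬C ∨ G) with G = False leaves only ¬C, so C = False.

False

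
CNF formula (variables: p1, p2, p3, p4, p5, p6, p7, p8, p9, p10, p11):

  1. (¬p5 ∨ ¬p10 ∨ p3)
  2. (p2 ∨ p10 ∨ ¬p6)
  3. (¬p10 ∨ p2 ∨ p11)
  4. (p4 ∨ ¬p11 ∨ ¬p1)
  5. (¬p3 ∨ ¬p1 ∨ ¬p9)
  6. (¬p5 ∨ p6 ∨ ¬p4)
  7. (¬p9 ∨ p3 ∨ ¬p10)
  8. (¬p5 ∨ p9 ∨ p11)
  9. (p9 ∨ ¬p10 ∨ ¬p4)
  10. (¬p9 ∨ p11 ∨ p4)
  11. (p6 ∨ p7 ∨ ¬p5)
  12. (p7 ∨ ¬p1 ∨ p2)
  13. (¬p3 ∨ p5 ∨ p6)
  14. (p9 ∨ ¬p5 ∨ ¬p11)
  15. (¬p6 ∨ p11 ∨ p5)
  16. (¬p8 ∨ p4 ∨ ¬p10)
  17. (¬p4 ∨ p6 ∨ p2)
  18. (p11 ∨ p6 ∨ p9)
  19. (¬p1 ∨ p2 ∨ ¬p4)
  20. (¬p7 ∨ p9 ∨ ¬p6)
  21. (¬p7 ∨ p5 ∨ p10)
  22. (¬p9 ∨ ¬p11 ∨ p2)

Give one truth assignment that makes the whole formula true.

p1=True  p2=True  p3=False  p4=True  p5=True  p6=True  p7=False  p8=False  p9=True  p10=False  p11=True

p2 occurs only positively in the remaining clauses — set p2 = True.
p8 occurs only negated in the remaining clauses — set p8 = False.
Try p1 = True.
Branch on p3: take p3 = False.
Set p4 = True and propagate.
The remaining clauses are satisfied by p5 = True, p6 = True, p7 = False, p9 = True, p10 = False, p11 = True.
Every clause has at least one true literal under this assignment.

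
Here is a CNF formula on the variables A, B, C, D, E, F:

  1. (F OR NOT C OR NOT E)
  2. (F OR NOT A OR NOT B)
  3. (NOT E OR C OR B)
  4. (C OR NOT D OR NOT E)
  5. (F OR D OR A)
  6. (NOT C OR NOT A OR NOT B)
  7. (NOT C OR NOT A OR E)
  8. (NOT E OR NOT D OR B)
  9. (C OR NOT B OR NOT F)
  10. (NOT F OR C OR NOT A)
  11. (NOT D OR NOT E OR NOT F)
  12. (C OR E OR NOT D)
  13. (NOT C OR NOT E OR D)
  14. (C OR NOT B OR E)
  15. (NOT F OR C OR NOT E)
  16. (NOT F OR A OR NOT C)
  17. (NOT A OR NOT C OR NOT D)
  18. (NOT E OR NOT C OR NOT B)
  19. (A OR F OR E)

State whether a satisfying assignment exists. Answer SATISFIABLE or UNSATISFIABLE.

SATISFIABLE

Set A = False and propagate.
Set B = False and propagate.
Branch on C: take C = False.
  then E is forced to False.
  then D is forced to False.
  then F is forced to True.
Every clause has at least one true literal under this assignment.
So A = 0  B = 0  C = 0  D = 0  E = 0  F = 1 is a satisfying assignment.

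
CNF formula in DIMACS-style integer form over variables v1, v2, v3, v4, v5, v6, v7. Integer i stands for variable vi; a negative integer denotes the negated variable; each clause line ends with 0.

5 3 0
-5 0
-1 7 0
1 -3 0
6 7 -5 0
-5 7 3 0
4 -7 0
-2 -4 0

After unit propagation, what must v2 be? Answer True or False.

False

Unit clause (~v5) sets v5 = False.
In (v3 \/ v5), v5 is now false; v3 must hold, so v3 = True.
(v1 \/ ~v3) with v3 = True leaves only v1, so v1 = True.
From (v7 \/ ~v1) and v1 = True: v7 = True.
(~v7 \/ v4): since v7 = True, the clause reduces to (v4). v4 = True.
(~v2 \/ ~v4) with v4 = True leaves only ~v2, so v2 = False.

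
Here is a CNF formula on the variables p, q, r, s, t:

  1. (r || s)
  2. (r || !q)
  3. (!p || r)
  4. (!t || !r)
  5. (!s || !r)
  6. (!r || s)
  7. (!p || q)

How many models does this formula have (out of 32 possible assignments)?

2

Satisfying assignments:
  p=0 q=0 r=0 s=1 t=0
  p=0 q=0 r=0 s=1 t=1
That's 2 in total.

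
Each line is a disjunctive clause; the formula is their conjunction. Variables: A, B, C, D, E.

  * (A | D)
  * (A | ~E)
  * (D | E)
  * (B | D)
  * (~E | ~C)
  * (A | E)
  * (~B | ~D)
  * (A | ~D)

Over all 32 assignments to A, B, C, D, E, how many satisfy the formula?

The models are:
  A=1 B=0 C=0 D=1 E=0
  A=1 B=0 C=0 D=1 E=1
  A=1 B=0 C=1 D=1 E=0
  A=1 B=1 C=0 D=0 E=1
Count: 4.

4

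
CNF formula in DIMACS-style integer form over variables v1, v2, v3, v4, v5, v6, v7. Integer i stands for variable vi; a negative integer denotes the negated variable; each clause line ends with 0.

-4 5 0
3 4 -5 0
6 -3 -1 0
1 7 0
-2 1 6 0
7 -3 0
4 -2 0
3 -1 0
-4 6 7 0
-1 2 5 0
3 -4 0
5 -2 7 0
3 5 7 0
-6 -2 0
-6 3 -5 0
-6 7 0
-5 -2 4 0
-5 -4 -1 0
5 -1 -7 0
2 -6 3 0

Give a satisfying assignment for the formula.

v1=0, v2=0, v3=1, v4=1, v5=1, v6=0, v7=1

Check each clause:
  1. (¬v4 ∨ v5) — v5 is true.
  2. (¬v5 ∨ v3 ∨ v4) — v3 is true.
  3. (¬v3 ∨ v6 ∨ ¬v1) — ¬v1 is true.
  4. (v1 ∨ v7) — v7 is true.
  5. (¬v2 ∨ v6 ∨ v1) — ¬v2 is true.
  6. (¬v3 ∨ v7) — v7 is true.
  7. (¬v2 ∨ v4) — v4 is true.
  8. (v3 ∨ ¬v1) — v3 is true.
  9. (v6 ∨ ¬v4 ∨ v7) — v7 is true.
  10. (¬v1 ∨ v5 ∨ v2) — v5 is true.
  11. (¬v4 ∨ v3) — v3 is true.
  12. (v5 ∨ v7 ∨ ¬v2) — v5 is true.
  13. (v5 ∨ v3 ∨ v7) — v3 is true.
  14. (¬v2 ∨ ¬v6) — ¬v6 is true.
  15. (v3 ∨ ¬v6 ∨ ¬v5) — v3 is true.
  16. (¬v6 ∨ v7) — ¬v6 is true.
  17. (¬v2 ∨ v4 ∨ ¬v5) — v4 is true.
  18. (¬v4 ∨ ¬v5 ∨ ¬v1) — ¬v1 is true.
  19. (¬v1 ∨ v5 ∨ ¬v7) — v5 is true.
  20. (v2 ∨ ¬v6 ∨ v3) — ¬v6 is true.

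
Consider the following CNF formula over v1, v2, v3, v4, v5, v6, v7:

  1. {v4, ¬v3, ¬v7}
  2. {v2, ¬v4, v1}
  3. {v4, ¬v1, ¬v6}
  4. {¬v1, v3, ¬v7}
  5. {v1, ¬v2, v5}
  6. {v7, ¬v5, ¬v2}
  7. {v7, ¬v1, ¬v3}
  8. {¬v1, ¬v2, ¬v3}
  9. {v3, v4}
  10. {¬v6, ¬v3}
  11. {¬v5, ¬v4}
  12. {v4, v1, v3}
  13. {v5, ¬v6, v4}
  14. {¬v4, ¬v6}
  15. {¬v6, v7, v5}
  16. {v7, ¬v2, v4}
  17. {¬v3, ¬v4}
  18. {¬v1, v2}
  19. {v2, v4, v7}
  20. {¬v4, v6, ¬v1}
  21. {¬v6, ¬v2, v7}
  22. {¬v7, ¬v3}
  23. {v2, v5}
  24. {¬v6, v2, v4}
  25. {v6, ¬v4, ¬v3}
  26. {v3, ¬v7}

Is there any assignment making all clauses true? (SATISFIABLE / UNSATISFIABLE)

UNSATISFIABLE

v4 = True:
  propagation gives v5=False, v6=False, v3=False, v1=False; an empty clause results — contradiction.
v4 = False:
  propagation gives v3=True, v7=False, v1=False, v6=False; an empty clause results — contradiction.
Every branch closes, so no satisfying assignment exists.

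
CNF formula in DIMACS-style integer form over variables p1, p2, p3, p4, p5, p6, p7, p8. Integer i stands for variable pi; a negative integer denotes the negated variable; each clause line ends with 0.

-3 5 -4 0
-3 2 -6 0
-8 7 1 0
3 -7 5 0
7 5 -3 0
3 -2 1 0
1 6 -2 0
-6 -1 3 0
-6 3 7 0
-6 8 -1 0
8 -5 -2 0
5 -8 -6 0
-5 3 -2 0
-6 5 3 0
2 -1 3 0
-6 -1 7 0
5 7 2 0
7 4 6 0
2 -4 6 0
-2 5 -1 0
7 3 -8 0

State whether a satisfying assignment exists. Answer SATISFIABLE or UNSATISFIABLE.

SATISFIABLE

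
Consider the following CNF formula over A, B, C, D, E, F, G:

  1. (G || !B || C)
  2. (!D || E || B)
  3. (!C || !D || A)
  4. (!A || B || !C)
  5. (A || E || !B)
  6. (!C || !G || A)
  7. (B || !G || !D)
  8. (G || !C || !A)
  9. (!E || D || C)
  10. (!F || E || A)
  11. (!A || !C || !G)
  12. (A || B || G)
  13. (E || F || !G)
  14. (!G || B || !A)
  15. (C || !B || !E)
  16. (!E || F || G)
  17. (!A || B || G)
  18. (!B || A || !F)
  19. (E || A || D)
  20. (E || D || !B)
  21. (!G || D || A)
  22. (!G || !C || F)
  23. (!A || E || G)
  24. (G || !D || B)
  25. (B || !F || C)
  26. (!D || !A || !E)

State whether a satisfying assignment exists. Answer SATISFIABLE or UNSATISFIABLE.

Try A = True.
Try B = True.
Try C = False.
  then G is forced to True.
  then E is forced to False.
  then F is forced to True.
  then D is forced to True.
So A=T, B=T, C=F, D=T, E=F, F=T, G=T is a satisfying assignment.

SATISFIABLE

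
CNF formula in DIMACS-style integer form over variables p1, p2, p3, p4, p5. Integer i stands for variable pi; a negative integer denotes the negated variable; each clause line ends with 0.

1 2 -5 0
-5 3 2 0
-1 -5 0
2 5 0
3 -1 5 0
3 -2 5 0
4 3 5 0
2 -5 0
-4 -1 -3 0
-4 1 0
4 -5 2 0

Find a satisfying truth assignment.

p1 = False, p2 = True, p3 = True, p4 = False, p5 = False

Set p1 = False and propagate.
  then p4 is forced to False.
For the remaining variables, p2 = True, p3 = True, p5 = False works.
Every clause has at least one true literal under this assignment.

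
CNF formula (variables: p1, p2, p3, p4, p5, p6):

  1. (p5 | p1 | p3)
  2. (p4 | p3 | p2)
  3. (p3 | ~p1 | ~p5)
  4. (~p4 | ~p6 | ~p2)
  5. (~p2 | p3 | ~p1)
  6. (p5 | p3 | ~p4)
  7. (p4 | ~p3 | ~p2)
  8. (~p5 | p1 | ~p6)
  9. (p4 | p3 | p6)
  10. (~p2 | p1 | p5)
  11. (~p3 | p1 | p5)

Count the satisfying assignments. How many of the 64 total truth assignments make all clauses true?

15

Case analysis on p3 and p1:
  p3=1, p1=1: p5 free; 5 ways for (p2,p4,p6) × 2^1 = 10.
  p3=1, p1=0: remaining (p2,p4,p5,p6) ∈ {(0,0,1,0); (0,1,1,0); (1,1,1,0)} — 3.
  p3=0, p1=1: a clause becomes empty — 0.
  p3=0, p1=0: remaining (p2,p4,p5,p6) ∈ {(0,1,1,0); (1,1,1,0)} — 2.
Total: 10 + 3 + 0 + 2 = 15.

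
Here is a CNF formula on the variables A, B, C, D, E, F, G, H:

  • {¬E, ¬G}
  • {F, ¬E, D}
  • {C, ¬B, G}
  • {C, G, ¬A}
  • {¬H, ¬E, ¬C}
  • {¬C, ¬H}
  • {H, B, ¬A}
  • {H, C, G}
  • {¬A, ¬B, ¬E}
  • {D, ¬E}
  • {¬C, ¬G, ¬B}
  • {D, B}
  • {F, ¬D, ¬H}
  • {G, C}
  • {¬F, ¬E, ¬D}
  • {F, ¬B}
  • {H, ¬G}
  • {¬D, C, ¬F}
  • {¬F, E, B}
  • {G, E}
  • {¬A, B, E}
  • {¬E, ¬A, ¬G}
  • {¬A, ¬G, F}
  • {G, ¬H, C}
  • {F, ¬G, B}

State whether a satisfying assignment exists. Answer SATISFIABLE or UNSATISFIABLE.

SATISFIABLE

A occurs only negated in the remaining clauses — set A = False.
Try B = True.
  then F is forced to True.
Set C = False and propagate.
  then G is forced to True.
  then E is forced to False.
  then H is forced to True.
  then D is forced to False.
So A=False, B=True, C=False, D=False, E=False, F=True, G=True, H=True is a satisfying assignment.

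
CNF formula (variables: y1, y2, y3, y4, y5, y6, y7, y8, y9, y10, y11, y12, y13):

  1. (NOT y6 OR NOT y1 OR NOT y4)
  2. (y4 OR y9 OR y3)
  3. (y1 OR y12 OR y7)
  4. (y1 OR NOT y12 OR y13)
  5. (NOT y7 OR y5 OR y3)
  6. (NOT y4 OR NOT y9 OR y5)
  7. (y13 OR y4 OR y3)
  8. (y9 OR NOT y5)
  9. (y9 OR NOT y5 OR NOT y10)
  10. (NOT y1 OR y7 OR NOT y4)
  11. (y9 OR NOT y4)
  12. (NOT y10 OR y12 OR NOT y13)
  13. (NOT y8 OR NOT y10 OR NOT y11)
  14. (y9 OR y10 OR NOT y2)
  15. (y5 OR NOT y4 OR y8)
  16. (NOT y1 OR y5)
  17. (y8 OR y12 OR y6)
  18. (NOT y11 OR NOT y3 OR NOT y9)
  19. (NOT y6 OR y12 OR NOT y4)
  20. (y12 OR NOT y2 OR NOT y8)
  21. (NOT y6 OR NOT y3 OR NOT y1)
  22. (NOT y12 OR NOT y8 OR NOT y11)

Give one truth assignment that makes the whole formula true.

y1 = False  y2 = False  y3 = True  y4 = False  y5 = False  y6 = True  y7 = True  y8 = False  y9 = False  y10 = True  y11 = True  y12 = True  y13 = True

Check each clause:
  1. (NOT y1 OR NOT y4 OR NOT y6) — NOT y4 is true.
  2. (y3 OR y4 OR y9) — y3 is true.
  3. (y12 OR y7 OR y1) — y12 is true.
  4. (y13 OR y1 OR NOT y12) — y13 is true.
  5. (y3 OR y5 OR NOT y7) — y3 is true.
  6. (NOT y9 OR NOT y4 OR y5) — NOT y4 is true.
  7. (y3 OR y4 OR y13) — y3 is true.
  8. (NOT y5 OR y9) — NOT y5 is true.
  9. (NOT y5 OR y9 OR NOT y10) — NOT y5 is true.
  10. (NOT y4 OR NOT y1 OR y7) — NOT y4 is true.
  11. (NOT y4 OR y9) — NOT y4 is true.
  12. (NOT y13 OR y12 OR NOT y10) — y12 is true.
  13. (NOT y10 OR NOT y11 OR NOT y8) — NOT y8 is true.
  14. (NOT y2 OR y10 OR y9) — y10 is true.
  15. (y5 OR y8 OR NOT y4) — NOT y4 is true.
  16. (NOT y1 OR y5) — NOT y1 is true.
  17. (y12 OR y6 OR y8) — y12 is true.
  18. (NOT y11 OR NOT y9 OR NOT y3) — NOT y9 is true.
  19. (y12 OR NOT y4 OR NOT y6) — y12 is true.
  20. (y12 OR NOT y2 OR NOT y8) — NOT y8 is true.
  21. (NOT y6 OR NOT y1 OR NOT y3) — NOT y1 is true.
  22. (NOT y11 OR NOT y8 OR NOT y12) — NOT y8 is true.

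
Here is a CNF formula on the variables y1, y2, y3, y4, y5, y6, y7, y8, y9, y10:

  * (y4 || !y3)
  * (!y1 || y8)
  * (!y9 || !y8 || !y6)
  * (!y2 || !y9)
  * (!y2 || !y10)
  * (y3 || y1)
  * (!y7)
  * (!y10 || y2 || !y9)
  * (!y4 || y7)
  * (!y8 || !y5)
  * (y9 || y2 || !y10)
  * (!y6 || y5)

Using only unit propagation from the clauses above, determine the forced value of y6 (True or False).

False

Unit clause (!y7) sets y7 = False.
From (y7 || !y4) and y7 = False: y4 = False.
From (y4 || !y3) and y4 = False: y3 = False.
(y1 || y3) with y3 = False leaves only y1, so y1 = True.
In (!y1 || y8), !y1 is now false; y8 must hold, so y8 = True.
(!y8 || !y5): since y8 = True, the clause reduces to (!y5). y5 = False.
From (y5 || !y6) and y5 = False: y6 = False.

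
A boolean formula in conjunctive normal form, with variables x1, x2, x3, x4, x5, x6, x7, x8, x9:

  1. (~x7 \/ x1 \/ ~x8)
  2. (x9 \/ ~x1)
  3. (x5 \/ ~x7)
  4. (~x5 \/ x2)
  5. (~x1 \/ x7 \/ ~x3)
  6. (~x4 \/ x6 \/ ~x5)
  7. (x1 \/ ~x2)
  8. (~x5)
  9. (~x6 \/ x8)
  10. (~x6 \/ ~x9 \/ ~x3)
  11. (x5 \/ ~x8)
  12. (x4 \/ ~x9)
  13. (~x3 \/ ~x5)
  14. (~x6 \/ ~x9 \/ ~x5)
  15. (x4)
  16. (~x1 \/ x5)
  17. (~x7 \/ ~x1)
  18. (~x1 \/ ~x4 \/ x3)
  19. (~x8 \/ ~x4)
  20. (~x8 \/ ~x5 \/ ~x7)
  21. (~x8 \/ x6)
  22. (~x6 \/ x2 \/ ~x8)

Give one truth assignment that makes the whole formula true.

x1=False, x2=False, x3=False, x4=True, x5=False, x6=False, x7=False, x8=False, x9=True

Check each clause:
  1. (x1 \/ ~x8 \/ ~x7) — ~x8 is true.
  2. (x9 \/ ~x1) — x9 is true.
  3. (~x7 \/ x5) — ~x7 is true.
  4. (~x5 \/ x2) — ~x5 is true.
  5. (~x1 \/ x7 \/ ~x3) — ~x3 is true.
  6. (x6 \/ ~x4 \/ ~x5) — ~x5 is true.
  7. (x1 \/ ~x2) — ~x2 is true.
  8. (~x5) — ~x5 is true.
  9. (~x6 \/ x8) — ~x6 is true.
  10. (~x3 \/ ~x6 \/ ~x9) — ~x6 is true.
  11. (x5 \/ ~x8) — ~x8 is true.
  12. (x4 \/ ~x9) — x4 is true.
  13. (~x3 \/ ~x5) — ~x5 is true.
  14. (~x9 \/ ~x6 \/ ~x5) — ~x6 is true.
  15. (x4) — x4 is true.
  16. (~x1 \/ x5) — ~x1 is true.
  17. (~x1 \/ ~x7) — ~x7 is true.
  18. (~x1 \/ ~x4 \/ x3) — ~x1 is true.
  19. (~x8 \/ ~x4) — ~x8 is true.
  20. (~x7 \/ ~x5 \/ ~x8) — ~x8 is true.
  21. (~x8 \/ x6) — ~x8 is true.
  22. (~x8 \/ ~x6 \/ x2) — ~x8 is true.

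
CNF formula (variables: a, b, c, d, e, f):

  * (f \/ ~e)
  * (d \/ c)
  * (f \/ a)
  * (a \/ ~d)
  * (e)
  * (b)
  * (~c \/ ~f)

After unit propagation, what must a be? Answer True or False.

True

(e) stands alone — e = True.
(f \/ ~e) with e = True leaves only f, so f = True.
(b) is a unit clause: b = True.
In (~c \/ ~f), ~f is now false; ~c must hold, so c = False.
From (d \/ c) and c = False: d = True.
(a \/ ~d) with d = True leaves only a, so a = True.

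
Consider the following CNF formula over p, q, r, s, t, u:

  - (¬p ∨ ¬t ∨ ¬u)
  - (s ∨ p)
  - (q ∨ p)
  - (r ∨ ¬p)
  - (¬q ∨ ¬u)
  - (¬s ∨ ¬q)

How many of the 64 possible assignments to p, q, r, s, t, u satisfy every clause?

8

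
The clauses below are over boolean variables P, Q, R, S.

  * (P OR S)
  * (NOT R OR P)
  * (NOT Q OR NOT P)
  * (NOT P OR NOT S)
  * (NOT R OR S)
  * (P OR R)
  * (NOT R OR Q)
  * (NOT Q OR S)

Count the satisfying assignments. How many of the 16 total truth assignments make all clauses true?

The models are:
  P=T Q=F R=F S=F
That's 1 in total.

1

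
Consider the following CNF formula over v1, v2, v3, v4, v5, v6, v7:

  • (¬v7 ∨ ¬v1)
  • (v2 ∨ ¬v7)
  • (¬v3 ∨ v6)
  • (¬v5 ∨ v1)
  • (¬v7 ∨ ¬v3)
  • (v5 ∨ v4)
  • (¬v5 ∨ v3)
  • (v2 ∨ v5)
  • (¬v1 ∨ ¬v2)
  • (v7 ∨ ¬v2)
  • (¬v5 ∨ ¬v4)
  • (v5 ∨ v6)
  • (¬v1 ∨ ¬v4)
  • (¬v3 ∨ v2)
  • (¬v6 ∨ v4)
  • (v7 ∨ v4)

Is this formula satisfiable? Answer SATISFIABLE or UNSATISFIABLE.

Try v1 = False.
  then v5 is forced to False.
  then v4 is forced to True.
  then v2 is forced to True.
  then v7 is forced to True.
  then v3 is forced to False.
  then v6 is forced to True.
So v1 = False, v2 = True, v3 = False, v4 = True, v5 = False, v6 = True, v7 = True is a satisfying assignment.

SATISFIABLE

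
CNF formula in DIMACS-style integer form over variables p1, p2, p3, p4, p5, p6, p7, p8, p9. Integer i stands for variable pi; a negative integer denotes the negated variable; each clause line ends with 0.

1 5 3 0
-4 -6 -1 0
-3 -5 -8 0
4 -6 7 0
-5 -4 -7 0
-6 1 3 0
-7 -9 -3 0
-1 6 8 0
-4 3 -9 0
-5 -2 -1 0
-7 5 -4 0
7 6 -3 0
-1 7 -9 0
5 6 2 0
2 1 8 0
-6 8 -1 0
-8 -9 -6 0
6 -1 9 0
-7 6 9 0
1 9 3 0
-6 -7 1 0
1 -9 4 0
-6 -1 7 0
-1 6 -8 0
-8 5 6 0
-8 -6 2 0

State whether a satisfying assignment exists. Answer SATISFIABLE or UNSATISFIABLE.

SATISFIABLE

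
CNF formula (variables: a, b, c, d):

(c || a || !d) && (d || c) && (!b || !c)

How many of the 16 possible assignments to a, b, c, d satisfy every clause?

Satisfying assignments:
  a=0 b=0 c=1 d=0
  a=0 b=0 c=1 d=1
  a=1 b=0 c=0 d=1
  a=1 b=0 c=1 d=0
  a=1 b=0 c=1 d=1
  a=1 b=1 c=0 d=1
That's 6 in total.

6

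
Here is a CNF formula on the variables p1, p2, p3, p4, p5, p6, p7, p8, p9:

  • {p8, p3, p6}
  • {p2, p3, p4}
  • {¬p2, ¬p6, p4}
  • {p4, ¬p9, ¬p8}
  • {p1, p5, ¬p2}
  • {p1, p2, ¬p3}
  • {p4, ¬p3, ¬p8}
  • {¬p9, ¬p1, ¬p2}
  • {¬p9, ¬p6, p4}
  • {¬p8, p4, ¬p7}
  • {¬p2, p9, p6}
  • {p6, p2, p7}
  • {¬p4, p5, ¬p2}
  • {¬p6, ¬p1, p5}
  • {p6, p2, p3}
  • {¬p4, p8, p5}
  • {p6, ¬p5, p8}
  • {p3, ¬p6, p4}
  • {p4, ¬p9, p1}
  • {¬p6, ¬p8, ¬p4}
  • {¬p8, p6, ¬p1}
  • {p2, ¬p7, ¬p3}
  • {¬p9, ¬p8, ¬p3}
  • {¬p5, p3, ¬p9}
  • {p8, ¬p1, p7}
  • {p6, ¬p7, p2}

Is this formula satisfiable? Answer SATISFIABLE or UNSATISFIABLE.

Branch on p1: take p1 = False.
Set p2 = True and propagate.
  then p5 is forced to True.
Branch on p3: take p3 = False.
  then p9 is forced to False.
  then p6 is forced to True.
  then p4 is forced to True.
  then p8 is forced to False.
p7 is now unconstrained; take p7 = False.
So p1=False, p2=True, p3=False, p4=True, p5=True, p6=True, p7=False, p8=False, p9=False is a satisfying assignment.

SATISFIABLE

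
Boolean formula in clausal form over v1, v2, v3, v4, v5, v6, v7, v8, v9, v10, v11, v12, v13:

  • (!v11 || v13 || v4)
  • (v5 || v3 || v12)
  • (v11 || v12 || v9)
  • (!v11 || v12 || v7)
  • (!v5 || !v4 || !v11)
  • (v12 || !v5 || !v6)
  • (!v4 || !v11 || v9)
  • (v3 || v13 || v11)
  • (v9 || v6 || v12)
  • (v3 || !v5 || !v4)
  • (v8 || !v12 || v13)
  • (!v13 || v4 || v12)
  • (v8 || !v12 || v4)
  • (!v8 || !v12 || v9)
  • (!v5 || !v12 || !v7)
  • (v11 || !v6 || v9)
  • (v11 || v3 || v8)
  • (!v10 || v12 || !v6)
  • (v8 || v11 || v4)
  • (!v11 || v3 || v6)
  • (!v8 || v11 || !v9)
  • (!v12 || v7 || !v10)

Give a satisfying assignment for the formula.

v3 occurs only positively in the remaining clauses — set v3 = True.
v10 occurs only negated in the remaining clauses — set v10 = False.
Try v4 = True.
Set v5 = False and propagate.
For the remaining variables, v1 = False, v2 = False, v6 = False, v7 = True, v8 = False, v9 = True, v11 = False, v12 = False, v13 = True works.

v1 = F  v2 = F  v3 = T  v4 = T  v5 = F  v6 = F  v7 = T  v8 = F  v9 = T  v10 = F  v11 = F  v12 = F  v13 = T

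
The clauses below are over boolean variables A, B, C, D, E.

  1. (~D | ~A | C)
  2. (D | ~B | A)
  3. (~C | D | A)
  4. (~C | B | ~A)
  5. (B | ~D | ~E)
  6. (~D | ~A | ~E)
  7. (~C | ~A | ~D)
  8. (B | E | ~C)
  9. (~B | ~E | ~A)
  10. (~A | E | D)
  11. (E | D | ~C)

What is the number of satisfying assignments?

8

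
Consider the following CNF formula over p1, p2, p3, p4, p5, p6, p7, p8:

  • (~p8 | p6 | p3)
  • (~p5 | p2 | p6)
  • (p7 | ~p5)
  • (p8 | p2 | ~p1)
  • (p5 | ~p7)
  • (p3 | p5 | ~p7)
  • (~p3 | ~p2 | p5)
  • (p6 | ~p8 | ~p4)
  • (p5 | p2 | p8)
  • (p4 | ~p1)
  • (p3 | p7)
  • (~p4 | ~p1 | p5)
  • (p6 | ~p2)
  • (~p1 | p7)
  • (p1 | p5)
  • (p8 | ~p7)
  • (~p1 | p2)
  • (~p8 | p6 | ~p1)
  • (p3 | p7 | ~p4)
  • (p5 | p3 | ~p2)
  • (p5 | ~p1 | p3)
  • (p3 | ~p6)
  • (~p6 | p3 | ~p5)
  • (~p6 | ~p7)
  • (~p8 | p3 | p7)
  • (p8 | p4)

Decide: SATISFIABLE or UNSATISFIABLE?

UNSATISFIABLE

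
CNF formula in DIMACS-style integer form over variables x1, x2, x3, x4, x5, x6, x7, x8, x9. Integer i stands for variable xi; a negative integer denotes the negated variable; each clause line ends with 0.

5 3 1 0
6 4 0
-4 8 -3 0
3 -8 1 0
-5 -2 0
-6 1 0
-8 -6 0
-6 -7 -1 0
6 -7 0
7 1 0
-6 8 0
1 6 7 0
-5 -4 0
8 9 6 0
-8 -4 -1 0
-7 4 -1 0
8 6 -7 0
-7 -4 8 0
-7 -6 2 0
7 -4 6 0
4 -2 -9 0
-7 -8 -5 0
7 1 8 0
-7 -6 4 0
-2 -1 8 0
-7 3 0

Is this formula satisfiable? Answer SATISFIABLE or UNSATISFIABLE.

x7 = True:
  propagation gives x6=True, x1=True; an empty clause results — contradiction.
x7 = False:
  x4 = True:
    propagation gives x5=False, x8=False, x3=False, x6=False; an empty clause results — contradiction.
  x4 = False:
    propagation gives x6=True, x8=False; an empty clause results — contradiction.
Every branch closes, so no satisfying assignment exists.

UNSATISFIABLE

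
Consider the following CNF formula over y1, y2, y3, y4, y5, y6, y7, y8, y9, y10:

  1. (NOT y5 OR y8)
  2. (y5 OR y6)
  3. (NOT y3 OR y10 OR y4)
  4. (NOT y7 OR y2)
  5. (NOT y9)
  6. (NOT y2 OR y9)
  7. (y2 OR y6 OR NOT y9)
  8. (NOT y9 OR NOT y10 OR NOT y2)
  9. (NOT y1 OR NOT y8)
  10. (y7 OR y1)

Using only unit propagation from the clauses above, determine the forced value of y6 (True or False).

(NOT y9) is a unit clause: y9 = False.
From (y9 OR NOT y2) and y9 = False: y2 = False.
(y2 OR NOT y7): since y2 = False, the clause reduces to (NOT y7). y7 = False.
(y7 OR y1): since y7 = False, the clause reduces to (y1). y1 = True.
From (NOT y1 OR NOT y8) and y1 = True: y8 = False.
(NOT y5 OR y8): since y8 = False, the clause reduces to (NOT y5). y5 = False.
(y6 OR y5) with y5 = False leaves only y6, so y6 = True.

True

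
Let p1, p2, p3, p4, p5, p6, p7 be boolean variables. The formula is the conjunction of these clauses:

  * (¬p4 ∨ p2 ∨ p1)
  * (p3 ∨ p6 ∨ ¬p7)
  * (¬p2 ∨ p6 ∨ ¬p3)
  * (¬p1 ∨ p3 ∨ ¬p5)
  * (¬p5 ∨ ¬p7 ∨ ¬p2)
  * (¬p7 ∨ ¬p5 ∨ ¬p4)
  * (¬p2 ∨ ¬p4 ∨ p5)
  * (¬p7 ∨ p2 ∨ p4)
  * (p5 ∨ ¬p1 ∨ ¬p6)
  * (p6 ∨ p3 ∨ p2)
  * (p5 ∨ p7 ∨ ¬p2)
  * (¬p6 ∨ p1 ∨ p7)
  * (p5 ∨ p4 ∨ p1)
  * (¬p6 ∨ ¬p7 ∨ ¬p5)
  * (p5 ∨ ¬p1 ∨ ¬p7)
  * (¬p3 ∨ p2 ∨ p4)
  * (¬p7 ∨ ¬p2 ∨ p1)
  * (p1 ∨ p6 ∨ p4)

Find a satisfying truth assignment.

p1 = T, p2 = F, p3 = T, p4 = T, p5 = T, p6 = F, p7 = F

Check each clause:
  1. (¬p4 ∨ p2 ∨ p1) — p1 is true.
  2. (p3 ∨ p6 ∨ ¬p7) — ¬p7 is true.
  3. (¬p3 ∨ p6 ∨ ¬p2) — ¬p2 is true.
  4. (¬p1 ∨ ¬p5 ∨ p3) — p3 is true.
  5. (¬p2 ∨ ¬p5 ∨ ¬p7) — ¬p7 is true.
  6. (¬p4 ∨ ¬p7 ∨ ¬p5) — ¬p7 is true.
  7. (¬p4 ∨ ¬p2 ∨ p5) — p5 is true.
  8. (¬p7 ∨ p2 ∨ p4) — ¬p7 is true.
  9. (¬p6 ∨ ¬p1 ∨ p5) — ¬p6 is true.
  10. (p2 ∨ p6 ∨ p3) — p3 is true.
  11. (¬p2 ∨ p7 ∨ p5) — p5 is true.
  12. (p1 ∨ ¬p6 ∨ p7) — p1 is true.
  13. (p4 ∨ p1 ∨ p5) — p1 is true.
  14. (¬p5 ∨ ¬p7 ∨ ¬p6) — ¬p7 is true.
  15. (p5 ∨ ¬p1 ∨ ¬p7) — ¬p7 is true.
  16. (p2 ∨ ¬p3 ∨ p4) — p4 is true.
  17. (p1 ∨ ¬p7 ∨ ¬p2) — ¬p7 is true.
  18. (p6 ∨ p4 ∨ p1) — p1 is true.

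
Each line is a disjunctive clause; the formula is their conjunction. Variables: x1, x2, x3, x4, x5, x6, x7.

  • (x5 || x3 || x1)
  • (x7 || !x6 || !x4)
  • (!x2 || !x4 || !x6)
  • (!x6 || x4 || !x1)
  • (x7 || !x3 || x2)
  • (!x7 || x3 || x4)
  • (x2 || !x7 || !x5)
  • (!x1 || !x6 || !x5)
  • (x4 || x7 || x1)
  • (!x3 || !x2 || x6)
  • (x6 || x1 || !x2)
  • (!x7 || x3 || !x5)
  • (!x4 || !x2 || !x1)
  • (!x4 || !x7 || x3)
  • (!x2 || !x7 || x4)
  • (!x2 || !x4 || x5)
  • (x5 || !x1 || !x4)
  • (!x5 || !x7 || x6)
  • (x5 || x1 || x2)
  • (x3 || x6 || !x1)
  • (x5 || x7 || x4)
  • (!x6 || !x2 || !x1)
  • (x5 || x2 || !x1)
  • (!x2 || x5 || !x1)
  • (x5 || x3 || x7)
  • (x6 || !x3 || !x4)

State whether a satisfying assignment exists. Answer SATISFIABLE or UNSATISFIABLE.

SATISFIABLE

Try x1 = False.
The remaining clauses are satisfied by x2 = False, x3 = False, x4 = True, x5 = True, x6 = False, x7 = False.
Every clause has at least one true literal under this assignment.
So x1=F, x2=F, x3=F, x4=T, x5=T, x6=F, x7=F is a satisfying assignment.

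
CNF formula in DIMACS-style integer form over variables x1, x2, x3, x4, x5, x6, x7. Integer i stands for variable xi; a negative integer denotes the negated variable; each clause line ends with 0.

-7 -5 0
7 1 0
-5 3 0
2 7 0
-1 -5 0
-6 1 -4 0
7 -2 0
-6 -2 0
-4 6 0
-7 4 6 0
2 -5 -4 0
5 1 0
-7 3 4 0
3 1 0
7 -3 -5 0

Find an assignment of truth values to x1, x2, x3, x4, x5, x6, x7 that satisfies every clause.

Branch on x1: take x1 = True.
  then x5 is forced to False.
Branch on x2: take x2 = False.
  then x7 is forced to True.
Branch on x3: take x3 = True.
The remaining clauses are satisfied by x4 = True, x6 = True.
Every clause has at least one true literal under this assignment.

x1 = T, x2 = F, x3 = T, x4 = T, x5 = F, x6 = T, x7 = T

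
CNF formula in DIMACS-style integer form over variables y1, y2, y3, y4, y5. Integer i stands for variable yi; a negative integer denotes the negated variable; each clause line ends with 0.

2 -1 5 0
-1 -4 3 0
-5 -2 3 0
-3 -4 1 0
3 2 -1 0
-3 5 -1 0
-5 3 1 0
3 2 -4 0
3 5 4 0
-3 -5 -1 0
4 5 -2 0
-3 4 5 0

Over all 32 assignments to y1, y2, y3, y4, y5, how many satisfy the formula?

3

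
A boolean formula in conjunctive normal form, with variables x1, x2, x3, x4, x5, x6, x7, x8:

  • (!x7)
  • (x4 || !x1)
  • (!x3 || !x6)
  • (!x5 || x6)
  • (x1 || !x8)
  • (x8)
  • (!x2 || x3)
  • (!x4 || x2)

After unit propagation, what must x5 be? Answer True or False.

(!x7) is a unit clause: x7 = False.
(x8) is a unit clause: x8 = True.
(!x8 || x1): since x8 = True, the clause reduces to (x1). x1 = True.
(!x1 || x4) with x1 = True leaves only x4, so x4 = True.
From (!x4 || x2) and x4 = True: x2 = True.
(!x2 || x3): since x2 = True, the clause reduces to (x3). x3 = True.
From (!x3 || !x6) and x3 = True: x6 = False.
(!x5 || x6) with x6 = False leaves only !x5, so x5 = False.

False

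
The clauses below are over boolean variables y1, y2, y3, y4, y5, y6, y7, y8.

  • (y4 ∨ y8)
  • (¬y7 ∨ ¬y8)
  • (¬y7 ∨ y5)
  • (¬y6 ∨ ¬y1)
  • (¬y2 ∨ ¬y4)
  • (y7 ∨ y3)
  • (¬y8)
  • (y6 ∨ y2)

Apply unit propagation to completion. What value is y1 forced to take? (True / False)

False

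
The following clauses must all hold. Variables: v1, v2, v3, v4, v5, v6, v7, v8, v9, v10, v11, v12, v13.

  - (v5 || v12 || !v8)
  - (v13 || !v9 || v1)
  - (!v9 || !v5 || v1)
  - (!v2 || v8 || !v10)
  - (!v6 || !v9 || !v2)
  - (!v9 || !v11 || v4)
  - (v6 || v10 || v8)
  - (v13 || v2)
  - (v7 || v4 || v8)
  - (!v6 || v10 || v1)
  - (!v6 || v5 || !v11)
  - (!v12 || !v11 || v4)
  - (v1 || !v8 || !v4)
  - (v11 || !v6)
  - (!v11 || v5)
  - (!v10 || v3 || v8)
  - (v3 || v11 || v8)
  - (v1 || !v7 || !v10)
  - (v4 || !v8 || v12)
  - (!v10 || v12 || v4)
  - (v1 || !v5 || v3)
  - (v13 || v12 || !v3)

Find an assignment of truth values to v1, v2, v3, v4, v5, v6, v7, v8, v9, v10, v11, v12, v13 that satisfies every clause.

v1=T  v2=T  v3=T  v4=T  v5=T  v6=F  v7=T  v8=T  v9=F  v10=F  v11=T  v12=T  v13=F

Pure literal: v1 appears only positively; assign v1 = True.
Pure literal: v9 appears only negated; assign v9 = False.
Branch on v2: take v2 = True.
The remaining clauses are satisfied by v3 = True, v4 = True, v5 = True, v6 = False, v7 = True, v8 = True, v10 = False, v11 = True, v12 = True, v13 = False.
Every clause has at least one true literal under this assignment.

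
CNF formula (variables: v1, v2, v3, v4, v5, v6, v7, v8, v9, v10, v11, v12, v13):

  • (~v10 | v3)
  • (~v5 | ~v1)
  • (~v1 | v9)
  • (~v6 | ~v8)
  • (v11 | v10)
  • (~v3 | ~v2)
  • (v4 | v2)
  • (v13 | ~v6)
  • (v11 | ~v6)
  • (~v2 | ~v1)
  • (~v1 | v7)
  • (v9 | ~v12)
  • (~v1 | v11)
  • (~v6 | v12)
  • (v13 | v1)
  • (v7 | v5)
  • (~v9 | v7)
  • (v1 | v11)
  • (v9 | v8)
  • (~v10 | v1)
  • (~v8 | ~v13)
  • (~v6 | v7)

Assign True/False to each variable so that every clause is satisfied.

Pure literal: v4 appears only positively; assign v4 = True.
v6 occurs only negated in the remaining clauses — set v6 = False.
Branch on v1: take v1 = True.
  then v5 is forced to False.
  then v9 is forced to True.
  then v2 is forced to False.
  then v7 is forced to True.
  then v11 is forced to True.
Set v3 = True and propagate.
The remaining clauses are satisfied by v8 = False, v10 = True, v12 = False, v13 = False.

v1=True, v2=False, v3=True, v4=True, v5=False, v6=False, v7=True, v8=False, v9=True, v10=True, v11=True, v12=False, v13=False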